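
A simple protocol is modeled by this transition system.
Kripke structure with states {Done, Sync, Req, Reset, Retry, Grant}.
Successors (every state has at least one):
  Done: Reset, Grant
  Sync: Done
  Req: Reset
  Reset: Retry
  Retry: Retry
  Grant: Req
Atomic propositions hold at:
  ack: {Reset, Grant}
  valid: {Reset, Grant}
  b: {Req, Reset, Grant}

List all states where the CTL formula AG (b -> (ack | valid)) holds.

Sat(ack | valid) = {Reset, Grant}
Sat(b -> (ack | valid)) = {Done, Sync, Reset, Retry, Grant}
AG (b -> (ack | valid)): greatest fixpoint, start Z0 = {Done, Sync, Reset, Retry, Grant}, keep only states in Sat with every successor in Z. Z1 = {Done, Sync, Reset, Retry}; Z2 = {Sync, Reset, Retry}; Z3 = {Reset, Retry}; fixed.
Sat(AG (b -> (ack | valid))) = {Reset, Retry}

{Reset, Retry}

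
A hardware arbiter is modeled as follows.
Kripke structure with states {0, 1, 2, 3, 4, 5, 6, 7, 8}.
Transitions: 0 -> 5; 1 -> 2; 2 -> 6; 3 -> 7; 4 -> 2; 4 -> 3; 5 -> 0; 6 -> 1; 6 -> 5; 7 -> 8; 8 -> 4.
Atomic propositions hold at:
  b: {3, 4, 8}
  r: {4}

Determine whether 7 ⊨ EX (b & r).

Sat(b & r) = {4}
Sat(EX (b & r)) = {s : some successor in {4}} = {8}
7 ∉ Sat(EX (b & r)) = {8}, so the formula does not hold at 7.

No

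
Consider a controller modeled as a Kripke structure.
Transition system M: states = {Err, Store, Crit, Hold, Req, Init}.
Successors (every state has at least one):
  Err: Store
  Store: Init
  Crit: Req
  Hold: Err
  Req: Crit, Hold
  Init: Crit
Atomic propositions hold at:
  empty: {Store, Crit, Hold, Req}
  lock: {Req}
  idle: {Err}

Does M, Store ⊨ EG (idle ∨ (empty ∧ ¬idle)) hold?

Sat(¬idle) = {Store, Crit, Hold, Req, Init}
Sat(empty ∧ ¬idle) = {Store, Crit, Hold, Req}
Sat(idle ∨ (empty ∧ ¬idle)) = {Err, Store, Crit, Hold, Req}
EG (idle ∨ (empty ∧ ¬idle)): greatest fixpoint, start Z0 = {Err, Store, Crit, Hold, Req}, keep only states in Sat with some successor in Z. Z1 = {Err, Crit, Hold, Req}; Z2 = {Crit, Hold, Req}; Z3 = {Crit, Req}; fixed.
Sat(EG (idle ∨ (empty ∧ ¬idle))) = {Crit, Req}
Store ∉ Sat(EG (idle ∨ (empty ∧ ¬idle))) = {Crit, Req}, so the formula does not hold at Store.

No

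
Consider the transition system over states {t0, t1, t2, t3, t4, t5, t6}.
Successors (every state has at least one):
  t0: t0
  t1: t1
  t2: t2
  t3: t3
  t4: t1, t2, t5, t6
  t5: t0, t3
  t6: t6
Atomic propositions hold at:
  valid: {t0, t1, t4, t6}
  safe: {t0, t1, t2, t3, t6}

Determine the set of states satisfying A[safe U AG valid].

AG valid: greatest fixpoint, start Z0 = {t0, t1, t4, t6}, keep only states in Sat with every successor in Z. Z1 = {t0, t1, t6}; fixed.
Sat(AG valid) = {t0, t1, t6}
A[safe U AG valid]: least fixpoint, start Z0 = Sat(AG valid) = {t0, t1, t6}, add states in Sat(safe) with every successor in Z. Already a fixed point.
Sat(A[safe U AG valid]) = {t0, t1, t6}

{t0, t1, t6}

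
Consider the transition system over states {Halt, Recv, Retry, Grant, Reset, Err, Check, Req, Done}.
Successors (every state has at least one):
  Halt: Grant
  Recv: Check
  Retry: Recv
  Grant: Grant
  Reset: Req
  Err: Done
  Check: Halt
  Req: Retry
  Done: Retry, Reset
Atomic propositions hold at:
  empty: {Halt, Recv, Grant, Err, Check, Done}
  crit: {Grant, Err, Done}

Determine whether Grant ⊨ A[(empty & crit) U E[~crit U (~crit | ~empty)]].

No

Sat(empty & crit) = {Grant, Err, Done}
Sat(~crit) = {Halt, Recv, Retry, Reset, Check, Req}
Sat(~empty) = {Retry, Reset, Req}
Sat(~crit | ~empty) = {Halt, Recv, Retry, Reset, Check, Req}
E[~crit U (~crit | ~empty)]: least fixpoint, start Z0 = Sat((~crit | ~empty)) = {Halt, Recv, Retry, Reset, Check, Req}, add states in Sat(~crit) with some successor in Z. Already a fixed point.
Sat(E[~crit U (~crit | ~empty)]) = {Halt, Recv, Retry, Reset, Check, Req}
A[(empty & crit) U E[~crit U (~crit | ~empty)]]: least fixpoint, start Z0 = Sat(E[~crit U (~crit | ~empty)]) = {Halt, Recv, Retry, Reset, Check, Req}, add states in Sat(empty & crit) with every successor in Z. Z1 = {Halt, Recv, Retry, Reset, Check, Req, Done}; Z2 = {Halt, Recv, Retry, Reset, Err, Check, Req, Done}; fixed.
Sat(A[(empty & crit) U E[~crit U (~crit | ~empty)]]) = {Halt, Recv, Retry, Reset, Err, Check, Req, Done}
Grant ∉ Sat(A[(empty & crit) U E[~crit U (~crit | ~empty)]]) = {Halt, Recv, Retry, Reset, Err, Check, Req, Done}, so the formula does not hold at Grant.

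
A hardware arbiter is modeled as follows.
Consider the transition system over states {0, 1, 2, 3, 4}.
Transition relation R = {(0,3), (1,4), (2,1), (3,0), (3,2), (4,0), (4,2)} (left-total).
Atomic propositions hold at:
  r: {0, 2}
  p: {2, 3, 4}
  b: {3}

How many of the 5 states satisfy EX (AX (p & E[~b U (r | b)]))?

3

Sat(~b) = {0, 1, 2, 4}
Sat(r | b) = {0, 2, 3}
E[~b U (r | b)]: least fixpoint, start Z0 = Sat((r | b)) = {0, 2, 3}, add states in Sat(~b) with some successor in Z. Z1 = {0, 2, 3, 4}; Z2 = {0, 1, 2, 3, 4}; fixed.
Sat(E[~b U (r | b)]) = {0, 1, 2, 3, 4}
Sat(p & E[~b U (r | b)]) = {2, 3, 4}
Sat(AX (p & E[~b U (r | b)])) = {s : every successor in {2, 3, 4}} = {0, 1}
Sat(EX (AX (p & E[~b U (r | b)]))) = {s : some successor in {0, 1}} = {2, 3, 4}
|Sat(EX (AX (p & E[~b U (r | b)])))| = |{2, 3, 4}| = 3.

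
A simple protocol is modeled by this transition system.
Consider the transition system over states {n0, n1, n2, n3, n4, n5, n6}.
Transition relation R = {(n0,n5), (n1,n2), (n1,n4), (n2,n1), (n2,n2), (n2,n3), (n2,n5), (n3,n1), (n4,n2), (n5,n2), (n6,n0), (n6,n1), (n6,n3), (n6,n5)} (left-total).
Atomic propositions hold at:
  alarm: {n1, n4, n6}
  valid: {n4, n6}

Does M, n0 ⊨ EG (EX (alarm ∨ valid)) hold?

Sat(alarm ∨ valid) = {n1, n4, n6}
Sat(EX (alarm ∨ valid)) = {s : some successor in {n1, n4, n6}} = {n1, n2, n3, n6}
EG (EX (alarm ∨ valid)): greatest fixpoint, start Z0 = {n1, n2, n3, n6}, keep only states in Sat with some successor in Z. Already a fixed point.
Sat(EG (EX (alarm ∨ valid))) = {n1, n2, n3, n6}
n0 ∉ Sat(EG (EX (alarm ∨ valid))) = {n1, n2, n3, n6}, so the formula does not hold at n0.

No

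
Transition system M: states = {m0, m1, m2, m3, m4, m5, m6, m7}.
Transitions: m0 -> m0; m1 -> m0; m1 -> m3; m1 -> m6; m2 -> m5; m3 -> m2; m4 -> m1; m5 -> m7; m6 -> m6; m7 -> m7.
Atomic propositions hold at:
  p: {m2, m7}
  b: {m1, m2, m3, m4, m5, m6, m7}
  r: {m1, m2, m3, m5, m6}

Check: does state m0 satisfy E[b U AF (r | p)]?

No

Sat(r | p) = {m1, m2, m3, m5, m6, m7}
AF (r | p): least fixpoint, start Z0 = {m1, m2, m3, m5, m6, m7}, add states with every successor in Z. Z1 = {m1, m2, m3, m4, m5, m6, m7}; fixed.
Sat(AF (r | p)) = {m1, m2, m3, m4, m5, m6, m7}
E[b U AF (r | p)]: least fixpoint, start Z0 = Sat(AF (r | p)) = {m1, m2, m3, m4, m5, m6, m7}, add states in Sat(b) with some successor in Z. Already a fixed point.
Sat(E[b U AF (r | p)]) = {m1, m2, m3, m4, m5, m6, m7}
m0 ∉ Sat(E[b U AF (r | p)]) = {m1, m2, m3, m4, m5, m6, m7}, so the formula does not hold at m0.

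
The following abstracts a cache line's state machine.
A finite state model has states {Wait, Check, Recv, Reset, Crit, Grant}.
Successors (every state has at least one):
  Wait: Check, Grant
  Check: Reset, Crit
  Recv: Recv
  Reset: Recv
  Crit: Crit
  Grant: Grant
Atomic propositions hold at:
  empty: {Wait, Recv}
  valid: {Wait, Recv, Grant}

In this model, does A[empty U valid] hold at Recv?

A[empty U valid]: least fixpoint, start Z0 = Sat(valid) = {Wait, Recv, Grant}, add states in Sat(empty) with every successor in Z. Already a fixed point.
Sat(A[empty U valid]) = {Wait, Recv, Grant}
Recv ∈ Sat(A[empty U valid]) = {Wait, Recv, Grant}, so the formula holds at Recv.

Yes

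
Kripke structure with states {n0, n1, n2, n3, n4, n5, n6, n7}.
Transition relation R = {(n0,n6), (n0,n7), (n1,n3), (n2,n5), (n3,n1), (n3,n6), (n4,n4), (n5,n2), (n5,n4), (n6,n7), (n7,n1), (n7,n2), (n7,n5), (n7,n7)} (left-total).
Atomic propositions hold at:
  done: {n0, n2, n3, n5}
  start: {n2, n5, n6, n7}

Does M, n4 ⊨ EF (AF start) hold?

AF start: least fixpoint, start Z0 = {n2, n5, n6, n7}, add states with every successor in Z. Z1 = {n0, n2, n5, n6, n7}; fixed.
Sat(AF start) = {n0, n2, n5, n6, n7}
EF (AF start): least fixpoint, start Z0 = {n0, n2, n5, n6, n7}, add states with some successor in Z. Z1 = {n0, n2, n3, n5, n6, n7}; Z2 = {n0, n1, n2, n3, n5, n6, n7}; fixed.
Sat(EF (AF start)) = {n0, n1, n2, n3, n5, n6, n7}
n4 ∉ Sat(EF (AF start)) = {n0, n1, n2, n3, n5, n6, n7}, so the formula does not hold at n4.

No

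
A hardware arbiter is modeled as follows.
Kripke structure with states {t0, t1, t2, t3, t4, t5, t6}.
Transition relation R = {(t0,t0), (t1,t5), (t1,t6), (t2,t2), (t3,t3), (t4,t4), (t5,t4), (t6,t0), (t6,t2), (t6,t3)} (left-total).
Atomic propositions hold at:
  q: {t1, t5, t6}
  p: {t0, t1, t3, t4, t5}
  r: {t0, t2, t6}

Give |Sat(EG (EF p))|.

EF p: least fixpoint, start Z0 = {t0, t1, t3, t4, t5}, add states with some successor in Z. Z1 = {t0, t1, t3, t4, t5, t6}; fixed.
Sat(EF p) = {t0, t1, t3, t4, t5, t6}
EG (EF p): greatest fixpoint, start Z0 = {t0, t1, t3, t4, t5, t6}, keep only states in Sat with some successor in Z. Already a fixed point.
Sat(EG (EF p)) = {t0, t1, t3, t4, t5, t6}
|Sat(EG (EF p))| = |{t0, t1, t3, t4, t5, t6}| = 6.

6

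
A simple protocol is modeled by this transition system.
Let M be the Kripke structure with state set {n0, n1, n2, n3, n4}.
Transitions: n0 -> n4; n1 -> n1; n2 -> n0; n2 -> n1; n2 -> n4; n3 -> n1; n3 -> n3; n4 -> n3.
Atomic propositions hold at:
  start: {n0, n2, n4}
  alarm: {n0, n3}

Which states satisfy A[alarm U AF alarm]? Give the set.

AF alarm: least fixpoint, start Z0 = {n0, n3}, add states with every successor in Z. Z1 = {n0, n3, n4}; fixed.
Sat(AF alarm) = {n0, n3, n4}
A[alarm U AF alarm]: least fixpoint, start Z0 = Sat(AF alarm) = {n0, n3, n4}, add states in Sat(alarm) with every successor in Z. Already a fixed point.
Sat(A[alarm U AF alarm]) = {n0, n3, n4}

{n0, n3, n4}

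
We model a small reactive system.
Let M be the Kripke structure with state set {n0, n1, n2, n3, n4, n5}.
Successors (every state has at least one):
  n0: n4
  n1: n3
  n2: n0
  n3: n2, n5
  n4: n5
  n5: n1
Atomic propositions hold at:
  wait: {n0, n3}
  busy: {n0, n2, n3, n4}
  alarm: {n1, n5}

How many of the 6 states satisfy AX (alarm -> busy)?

3

Sat(alarm -> busy) = {n0, n2, n3, n4}
Sat(AX (alarm -> busy)) = {s : every successor in {n0, n2, n3, n4}} = {n0, n1, n2}
|Sat(AX (alarm -> busy))| = |{n0, n1, n2}| = 3.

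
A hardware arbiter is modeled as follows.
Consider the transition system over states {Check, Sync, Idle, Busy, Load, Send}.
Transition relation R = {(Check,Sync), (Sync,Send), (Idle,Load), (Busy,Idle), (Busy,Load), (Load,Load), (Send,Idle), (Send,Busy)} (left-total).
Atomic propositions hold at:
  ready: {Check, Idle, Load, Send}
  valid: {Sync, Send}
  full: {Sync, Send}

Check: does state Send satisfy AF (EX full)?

Sat(EX full) = {s : some successor in {Sync, Send}} = {Check, Sync}
AF (EX full): least fixpoint, start Z0 = {Check, Sync}, add states with every successor in Z. Already a fixed point.
Sat(AF (EX full)) = {Check, Sync}
Send ∉ Sat(AF (EX full)) = {Check, Sync}, so the formula does not hold at Send.

No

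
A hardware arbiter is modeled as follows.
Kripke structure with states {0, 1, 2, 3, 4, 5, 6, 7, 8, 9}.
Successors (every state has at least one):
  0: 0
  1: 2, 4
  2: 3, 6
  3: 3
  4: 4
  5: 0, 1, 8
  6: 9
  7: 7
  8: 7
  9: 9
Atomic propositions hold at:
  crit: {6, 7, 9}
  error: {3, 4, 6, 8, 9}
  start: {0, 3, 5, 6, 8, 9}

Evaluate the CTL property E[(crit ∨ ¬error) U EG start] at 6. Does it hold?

Yes

Sat(¬error) = {0, 1, 2, 5, 7}
Sat(crit ∨ ¬error) = {0, 1, 2, 5, 6, 7, 9}
EG start: greatest fixpoint, start Z0 = {0, 3, 5, 6, 8, 9}, keep only states in Sat with some successor in Z. Z1 = {0, 3, 5, 6, 9}; fixed.
Sat(EG start) = {0, 3, 5, 6, 9}
E[(crit ∨ ¬error) U EG start]: least fixpoint, start Z0 = Sat(EG start) = {0, 3, 5, 6, 9}, add states in Sat(crit ∨ ¬error) with some successor in Z. Z1 = {0, 2, 3, 5, 6, 9}; Z2 = {0, 1, 2, 3, 5, 6, 9}; fixed.
Sat(E[(crit ∨ ¬error) U EG start]) = {0, 1, 2, 3, 5, 6, 9}
6 ∈ Sat(E[(crit ∨ ¬error) U EG start]) = {0, 1, 2, 3, 5, 6, 9}, so the formula holds at 6.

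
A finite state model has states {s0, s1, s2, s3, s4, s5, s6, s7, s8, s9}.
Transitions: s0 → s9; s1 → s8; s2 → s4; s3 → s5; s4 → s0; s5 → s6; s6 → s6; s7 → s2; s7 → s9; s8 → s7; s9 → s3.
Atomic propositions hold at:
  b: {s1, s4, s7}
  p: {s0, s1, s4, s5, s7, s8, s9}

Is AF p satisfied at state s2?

Yes

AF p: least fixpoint, start Z0 = {s0, s1, s4, s5, s7, s8, s9}, add states with every successor in Z. Z1 = {s0, s1, s2, s3, s4, s5, s7, s8, s9}; fixed.
Sat(AF p) = {s0, s1, s2, s3, s4, s5, s7, s8, s9}
s2 ∈ Sat(AF p) = {s0, s1, s2, s3, s4, s5, s7, s8, s9}, so the formula holds at s2.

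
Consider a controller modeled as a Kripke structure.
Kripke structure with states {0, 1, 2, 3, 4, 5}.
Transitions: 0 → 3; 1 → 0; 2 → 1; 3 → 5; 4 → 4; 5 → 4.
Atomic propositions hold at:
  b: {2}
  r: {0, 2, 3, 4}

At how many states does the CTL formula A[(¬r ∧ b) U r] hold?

4

Sat(¬r) = {1, 5}
Sat(¬r ∧ b) = ∅
A[(¬r ∧ b) U r]: least fixpoint, start Z0 = Sat(r) = {0, 2, 3, 4}, add states in Sat(¬r ∧ b) with every successor in Z. Already a fixed point.
Sat(A[(¬r ∧ b) U r]) = {0, 2, 3, 4}
|Sat(A[(¬r ∧ b) U r])| = |{0, 2, 3, 4}| = 4.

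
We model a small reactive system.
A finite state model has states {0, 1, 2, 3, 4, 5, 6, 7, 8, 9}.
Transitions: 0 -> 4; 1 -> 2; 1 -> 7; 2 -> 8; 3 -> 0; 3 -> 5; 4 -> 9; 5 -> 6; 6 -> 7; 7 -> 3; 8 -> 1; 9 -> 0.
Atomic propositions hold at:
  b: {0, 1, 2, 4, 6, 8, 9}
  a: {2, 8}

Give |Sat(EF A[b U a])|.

3

A[b U a]: least fixpoint, start Z0 = Sat(a) = {2, 8}, add states in Sat(b) with every successor in Z. Already a fixed point.
Sat(A[b U a]) = {2, 8}
EF A[b U a]: least fixpoint, start Z0 = {2, 8}, add states with some successor in Z. Z1 = {1, 2, 8}; fixed.
Sat(EF A[b U a]) = {1, 2, 8}
|Sat(EF A[b U a])| = |{1, 2, 8}| = 3.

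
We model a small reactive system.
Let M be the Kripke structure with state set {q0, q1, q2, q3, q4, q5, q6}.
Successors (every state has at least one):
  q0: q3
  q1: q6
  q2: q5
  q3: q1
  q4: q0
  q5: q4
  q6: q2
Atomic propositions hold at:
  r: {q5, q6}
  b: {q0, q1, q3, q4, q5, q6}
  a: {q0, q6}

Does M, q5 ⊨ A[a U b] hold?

Yes

A[a U b]: least fixpoint, start Z0 = Sat(b) = {q0, q1, q3, q4, q5, q6}, add states in Sat(a) with every successor in Z. Already a fixed point.
Sat(A[a U b]) = {q0, q1, q3, q4, q5, q6}
q5 ∈ Sat(A[a U b]) = {q0, q1, q3, q4, q5, q6}, so the formula holds at q5.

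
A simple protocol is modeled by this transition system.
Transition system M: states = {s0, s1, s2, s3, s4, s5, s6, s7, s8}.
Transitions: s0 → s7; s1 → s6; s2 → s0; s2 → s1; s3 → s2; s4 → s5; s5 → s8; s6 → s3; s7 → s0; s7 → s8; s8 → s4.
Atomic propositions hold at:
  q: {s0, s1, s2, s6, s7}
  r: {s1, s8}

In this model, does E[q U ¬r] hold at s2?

Yes

Sat(¬r) = {s0, s2, s3, s4, s5, s6, s7}
E[q U ¬r]: least fixpoint, start Z0 = Sat(¬r) = {s0, s2, s3, s4, s5, s6, s7}, add states in Sat(q) with some successor in Z. Z1 = {s0, s1, s2, s3, s4, s5, s6, s7}; fixed.
Sat(E[q U ¬r]) = {s0, s1, s2, s3, s4, s5, s6, s7}
s2 ∈ Sat(E[q U ¬r]) = {s0, s1, s2, s3, s4, s5, s6, s7}, so the formula holds at s2.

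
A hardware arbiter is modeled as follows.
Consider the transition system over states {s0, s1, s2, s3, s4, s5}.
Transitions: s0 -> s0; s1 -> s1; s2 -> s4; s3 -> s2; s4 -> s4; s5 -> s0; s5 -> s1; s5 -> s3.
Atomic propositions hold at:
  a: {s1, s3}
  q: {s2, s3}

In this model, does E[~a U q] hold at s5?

Yes

Sat(~a) = {s0, s2, s4, s5}
E[~a U q]: least fixpoint, start Z0 = Sat(q) = {s2, s3}, add states in Sat(~a) with some successor in Z. Z1 = {s2, s3, s5}; fixed.
Sat(E[~a U q]) = {s2, s3, s5}
s5 ∈ Sat(E[~a U q]) = {s2, s3, s5}, so the formula holds at s5.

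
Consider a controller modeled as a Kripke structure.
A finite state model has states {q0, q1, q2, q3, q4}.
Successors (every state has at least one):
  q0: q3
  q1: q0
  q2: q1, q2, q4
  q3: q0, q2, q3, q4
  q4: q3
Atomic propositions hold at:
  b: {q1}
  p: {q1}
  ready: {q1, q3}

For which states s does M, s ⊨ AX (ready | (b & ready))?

Sat(b & ready) = {q1}
Sat(ready | (b & ready)) = {q1, q3}
Sat(AX (ready | (b & ready))) = {s : every successor in {q1, q3}} = {q0, q4}

{q0, q4}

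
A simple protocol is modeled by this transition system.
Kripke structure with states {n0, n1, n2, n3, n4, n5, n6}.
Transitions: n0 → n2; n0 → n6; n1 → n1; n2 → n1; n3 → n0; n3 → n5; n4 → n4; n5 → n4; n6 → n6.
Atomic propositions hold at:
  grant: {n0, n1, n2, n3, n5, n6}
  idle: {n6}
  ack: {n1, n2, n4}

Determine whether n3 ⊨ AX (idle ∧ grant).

No

Sat(idle ∧ grant) = {n6}
Sat(AX (idle ∧ grant)) = {s : every successor in {n6}} = {n6}
n3 ∉ Sat(AX (idle ∧ grant)) = {n6}, so the formula does not hold at n3.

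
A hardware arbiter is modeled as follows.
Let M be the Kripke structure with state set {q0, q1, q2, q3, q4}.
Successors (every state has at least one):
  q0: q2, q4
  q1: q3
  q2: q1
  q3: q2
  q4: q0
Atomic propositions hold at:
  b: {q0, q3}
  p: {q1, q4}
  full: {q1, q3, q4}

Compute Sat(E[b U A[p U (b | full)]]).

{q0, q1, q3, q4}

Sat(b | full) = {q0, q1, q3, q4}
A[p U (b | full)]: least fixpoint, start Z0 = Sat((b | full)) = {q0, q1, q3, q4}, add states in Sat(p) with every successor in Z. Already a fixed point.
Sat(A[p U (b | full)]) = {q0, q1, q3, q4}
E[b U A[p U (b | full)]]: least fixpoint, start Z0 = Sat(A[p U (b | full)]) = {q0, q1, q3, q4}, add states in Sat(b) with some successor in Z. Already a fixed point.
Sat(E[b U A[p U (b | full)]]) = {q0, q1, q3, q4}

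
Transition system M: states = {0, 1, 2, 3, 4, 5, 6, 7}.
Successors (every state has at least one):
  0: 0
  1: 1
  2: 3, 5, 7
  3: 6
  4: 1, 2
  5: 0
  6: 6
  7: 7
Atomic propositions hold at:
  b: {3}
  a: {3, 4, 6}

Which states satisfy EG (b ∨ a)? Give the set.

{3, 6}

Sat(b ∨ a) = {3, 4, 6}
EG (b ∨ a): greatest fixpoint, start Z0 = {3, 4, 6}, keep only states in Sat with some successor in Z. Z1 = {3, 6}; fixed.
Sat(EG (b ∨ a)) = {3, 6}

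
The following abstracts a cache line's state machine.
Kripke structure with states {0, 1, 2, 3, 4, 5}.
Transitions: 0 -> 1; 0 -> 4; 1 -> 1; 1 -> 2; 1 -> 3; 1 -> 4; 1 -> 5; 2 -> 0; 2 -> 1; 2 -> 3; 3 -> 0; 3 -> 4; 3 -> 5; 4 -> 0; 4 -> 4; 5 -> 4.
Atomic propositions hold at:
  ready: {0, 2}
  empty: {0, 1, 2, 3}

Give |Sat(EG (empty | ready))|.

Sat(empty | ready) = {0, 1, 2, 3}
EG (empty | ready): greatest fixpoint, start Z0 = {0, 1, 2, 3}, keep only states in Sat with some successor in Z. Already a fixed point.
Sat(EG (empty | ready)) = {0, 1, 2, 3}
|Sat(EG (empty | ready))| = |{0, 1, 2, 3}| = 4.

4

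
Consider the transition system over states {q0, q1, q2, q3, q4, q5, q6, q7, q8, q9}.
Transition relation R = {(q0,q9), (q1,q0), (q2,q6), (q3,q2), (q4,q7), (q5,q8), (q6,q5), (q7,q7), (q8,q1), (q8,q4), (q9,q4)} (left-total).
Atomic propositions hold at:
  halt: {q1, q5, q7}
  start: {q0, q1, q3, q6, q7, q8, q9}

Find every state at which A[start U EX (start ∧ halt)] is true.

Sat(start ∧ halt) = {q1, q7}
Sat(EX (start ∧ halt)) = {s : some successor in {q1, q7}} = {q4, q7, q8}
A[start U EX (start ∧ halt)]: least fixpoint, start Z0 = Sat(EX (start ∧ halt)) = {q4, q7, q8}, add states in Sat(start) with every successor in Z. Z1 = {q4, q7, q8, q9}; Z2 = {q0, q4, q7, q8, q9}; Z3 = {q0, q1, q4, q7, q8, q9}; fixed.
Sat(A[start U EX (start ∧ halt)]) = {q0, q1, q4, q7, q8, q9}

{q0, q1, q4, q7, q8, q9}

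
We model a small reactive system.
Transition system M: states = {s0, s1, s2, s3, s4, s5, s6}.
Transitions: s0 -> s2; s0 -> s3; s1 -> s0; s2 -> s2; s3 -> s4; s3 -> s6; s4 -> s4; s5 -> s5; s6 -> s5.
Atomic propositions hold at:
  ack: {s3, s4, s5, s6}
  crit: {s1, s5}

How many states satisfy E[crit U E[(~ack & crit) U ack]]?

Sat(~ack) = {s0, s1, s2}
Sat(~ack & crit) = {s1}
E[(~ack & crit) U ack]: least fixpoint, start Z0 = Sat(ack) = {s3, s4, s5, s6}, add states in Sat(~ack & crit) with some successor in Z. Already a fixed point.
Sat(E[(~ack & crit) U ack]) = {s3, s4, s5, s6}
E[crit U E[(~ack & crit) U ack]]: least fixpoint, start Z0 = Sat(E[(~ack & crit) U ack]) = {s3, s4, s5, s6}, add states in Sat(crit) with some successor in Z. Already a fixed point.
Sat(E[crit U E[(~ack & crit) U ack]]) = {s3, s4, s5, s6}
|Sat(E[crit U E[(~ack & crit) U ack]])| = |{s3, s4, s5, s6}| = 4.

4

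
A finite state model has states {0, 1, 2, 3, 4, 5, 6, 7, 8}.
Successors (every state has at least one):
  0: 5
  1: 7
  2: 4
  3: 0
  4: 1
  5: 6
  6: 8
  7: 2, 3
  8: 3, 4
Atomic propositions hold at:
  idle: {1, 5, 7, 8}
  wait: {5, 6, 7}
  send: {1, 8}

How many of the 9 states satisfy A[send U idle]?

4

A[send U idle]: least fixpoint, start Z0 = Sat(idle) = {1, 5, 7, 8}, add states in Sat(send) with every successor in Z. Already a fixed point.
Sat(A[send U idle]) = {1, 5, 7, 8}
|Sat(A[send U idle])| = |{1, 5, 7, 8}| = 4.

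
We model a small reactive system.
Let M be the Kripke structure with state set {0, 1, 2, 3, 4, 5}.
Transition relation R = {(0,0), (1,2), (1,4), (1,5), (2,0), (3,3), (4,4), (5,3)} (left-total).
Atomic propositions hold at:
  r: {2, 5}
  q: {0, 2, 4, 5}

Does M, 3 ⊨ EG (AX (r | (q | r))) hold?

Sat(q | r) = {0, 2, 4, 5}
Sat(r | (q | r)) = {0, 2, 4, 5}
Sat(AX (r | (q | r))) = {s : every successor in {0, 2, 4, 5}} = {0, 1, 2, 4}
EG (AX (r | (q | r))): greatest fixpoint, start Z0 = {0, 1, 2, 4}, keep only states in Sat with some successor in Z. Already a fixed point.
Sat(EG (AX (r | (q | r)))) = {0, 1, 2, 4}
3 ∉ Sat(EG (AX (r | (q | r)))) = {0, 1, 2, 4}, so the formula does not hold at 3.

No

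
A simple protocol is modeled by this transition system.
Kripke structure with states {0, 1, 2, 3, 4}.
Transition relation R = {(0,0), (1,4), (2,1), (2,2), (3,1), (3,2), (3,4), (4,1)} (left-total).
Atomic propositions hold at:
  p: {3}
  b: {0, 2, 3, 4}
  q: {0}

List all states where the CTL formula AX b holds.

{0, 1}

Sat(AX b) = {s : every successor in {0, 2, 3, 4}} = {0, 1}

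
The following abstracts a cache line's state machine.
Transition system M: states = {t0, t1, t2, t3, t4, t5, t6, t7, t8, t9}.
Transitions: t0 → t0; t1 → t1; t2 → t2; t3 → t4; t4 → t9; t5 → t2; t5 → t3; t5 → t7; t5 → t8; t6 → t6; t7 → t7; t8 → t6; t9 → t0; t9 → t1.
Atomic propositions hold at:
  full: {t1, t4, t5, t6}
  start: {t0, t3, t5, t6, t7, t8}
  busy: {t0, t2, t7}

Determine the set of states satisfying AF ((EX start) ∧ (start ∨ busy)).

Sat(EX start) = {s : some successor in {t0, t3, t5, t6, t7, t8}} = {t0, t5, t6, t7, t8, t9}
Sat(start ∨ busy) = {t0, t2, t3, t5, t6, t7, t8}
Sat((EX start) ∧ (start ∨ busy)) = {t0, t5, t6, t7, t8}
AF ((EX start) ∧ (start ∨ busy)): least fixpoint, start Z0 = {t0, t5, t6, t7, t8}, add states with every successor in Z. Already a fixed point.
Sat(AF ((EX start) ∧ (start ∨ busy))) = {t0, t5, t6, t7, t8}

{t0, t5, t6, t7, t8}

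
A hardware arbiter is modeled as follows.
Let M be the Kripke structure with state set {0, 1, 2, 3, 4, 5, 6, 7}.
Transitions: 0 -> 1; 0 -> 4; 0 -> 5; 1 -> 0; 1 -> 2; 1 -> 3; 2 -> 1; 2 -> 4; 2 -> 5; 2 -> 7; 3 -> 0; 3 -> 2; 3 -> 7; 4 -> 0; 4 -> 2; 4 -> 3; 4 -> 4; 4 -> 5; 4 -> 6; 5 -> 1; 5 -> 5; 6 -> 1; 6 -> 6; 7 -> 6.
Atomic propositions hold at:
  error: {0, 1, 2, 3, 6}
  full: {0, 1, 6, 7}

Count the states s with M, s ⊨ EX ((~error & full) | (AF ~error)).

5

Sat(~error) = {4, 5, 7}
Sat(~error & full) = {7}
AF ~error: least fixpoint, start Z0 = {4, 5, 7}, add states with every successor in Z. Already a fixed point.
Sat(AF ~error) = {4, 5, 7}
Sat((~error & full) | (AF ~error)) = {4, 5, 7}
Sat(EX ((~error & full) | (AF ~error))) = {s : some successor in {4, 5, 7}} = {0, 2, 3, 4, 5}
|Sat(EX ((~error & full) | (AF ~error)))| = |{0, 2, 3, 4, 5}| = 5.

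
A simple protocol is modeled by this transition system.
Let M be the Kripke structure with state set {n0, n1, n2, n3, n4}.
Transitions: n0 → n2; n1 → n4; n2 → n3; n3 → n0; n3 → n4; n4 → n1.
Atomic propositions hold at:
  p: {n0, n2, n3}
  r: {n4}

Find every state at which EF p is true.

{n0, n2, n3}

EF p: least fixpoint, start Z0 = {n0, n2, n3}, add states with some successor in Z. Already a fixed point.
Sat(EF p) = {n0, n2, n3}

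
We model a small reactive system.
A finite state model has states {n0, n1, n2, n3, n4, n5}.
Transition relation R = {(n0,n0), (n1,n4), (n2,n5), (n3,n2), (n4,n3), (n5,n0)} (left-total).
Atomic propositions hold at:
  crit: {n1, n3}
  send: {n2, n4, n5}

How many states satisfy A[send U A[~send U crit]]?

Sat(~send) = {n0, n1, n3}
A[~send U crit]: least fixpoint, start Z0 = Sat(crit) = {n1, n3}, add states in Sat(~send) with every successor in Z. Already a fixed point.
Sat(A[~send U crit]) = {n1, n3}
A[send U A[~send U crit]]: least fixpoint, start Z0 = Sat(A[~send U crit]) = {n1, n3}, add states in Sat(send) with every successor in Z. Z1 = {n1, n3, n4}; fixed.
Sat(A[send U A[~send U crit]]) = {n1, n3, n4}
|Sat(A[send U A[~send U crit]])| = |{n1, n3, n4}| = 3.

3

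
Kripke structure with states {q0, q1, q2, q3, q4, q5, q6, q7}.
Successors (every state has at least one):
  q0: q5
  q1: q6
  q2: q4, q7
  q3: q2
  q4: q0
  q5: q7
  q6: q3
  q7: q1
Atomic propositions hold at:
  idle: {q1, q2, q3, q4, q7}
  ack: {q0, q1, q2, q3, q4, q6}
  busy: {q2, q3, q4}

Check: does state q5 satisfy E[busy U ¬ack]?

Yes

Sat(¬ack) = {q5, q7}
E[busy U ¬ack]: least fixpoint, start Z0 = Sat(¬ack) = {q5, q7}, add states in Sat(busy) with some successor in Z. Z1 = {q2, q5, q7}; Z2 = {q2, q3, q5, q7}; fixed.
Sat(E[busy U ¬ack]) = {q2, q3, q5, q7}
q5 ∈ Sat(E[busy U ¬ack]) = {q2, q3, q5, q7}, so the formula holds at q5.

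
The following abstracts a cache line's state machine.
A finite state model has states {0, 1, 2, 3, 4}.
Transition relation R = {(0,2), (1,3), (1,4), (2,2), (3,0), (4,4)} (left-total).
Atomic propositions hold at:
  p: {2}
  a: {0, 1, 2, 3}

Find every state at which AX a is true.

{0, 2, 3}

Sat(AX a) = {s : every successor in {0, 1, 2, 3}} = {0, 2, 3}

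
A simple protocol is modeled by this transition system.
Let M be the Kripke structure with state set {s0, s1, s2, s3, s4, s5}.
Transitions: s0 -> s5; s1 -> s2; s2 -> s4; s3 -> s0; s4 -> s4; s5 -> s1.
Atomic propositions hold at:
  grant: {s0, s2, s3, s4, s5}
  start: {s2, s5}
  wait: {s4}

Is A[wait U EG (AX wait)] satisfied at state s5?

Sat(AX wait) = {s : every successor in {s4}} = {s2, s4}
EG (AX wait): greatest fixpoint, start Z0 = {s2, s4}, keep only states in Sat with some successor in Z. Already a fixed point.
Sat(EG (AX wait)) = {s2, s4}
A[wait U EG (AX wait)]: least fixpoint, start Z0 = Sat(EG (AX wait)) = {s2, s4}, add states in Sat(wait) with every successor in Z. Already a fixed point.
Sat(A[wait U EG (AX wait)]) = {s2, s4}
s5 ∉ Sat(A[wait U EG (AX wait)]) = {s2, s4}, so the formula does not hold at s5.

No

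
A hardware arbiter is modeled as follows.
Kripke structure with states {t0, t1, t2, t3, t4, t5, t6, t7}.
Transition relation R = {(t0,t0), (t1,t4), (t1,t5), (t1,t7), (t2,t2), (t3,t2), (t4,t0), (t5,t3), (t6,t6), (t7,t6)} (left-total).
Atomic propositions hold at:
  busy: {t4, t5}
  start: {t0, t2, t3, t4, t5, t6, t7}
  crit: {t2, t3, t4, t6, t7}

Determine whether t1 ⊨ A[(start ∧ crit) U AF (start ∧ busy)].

No

Sat(start ∧ crit) = {t2, t3, t4, t6, t7}
Sat(start ∧ busy) = {t4, t5}
AF (start ∧ busy): least fixpoint, start Z0 = {t4, t5}, add states with every successor in Z. Already a fixed point.
Sat(AF (start ∧ busy)) = {t4, t5}
A[(start ∧ crit) U AF (start ∧ busy)]: least fixpoint, start Z0 = Sat(AF (start ∧ busy)) = {t4, t5}, add states in Sat(start ∧ crit) with every successor in Z. Already a fixed point.
Sat(A[(start ∧ crit) U AF (start ∧ busy)]) = {t4, t5}
t1 ∉ Sat(A[(start ∧ crit) U AF (start ∧ busy)]) = {t4, t5}, so the formula does not hold at t1.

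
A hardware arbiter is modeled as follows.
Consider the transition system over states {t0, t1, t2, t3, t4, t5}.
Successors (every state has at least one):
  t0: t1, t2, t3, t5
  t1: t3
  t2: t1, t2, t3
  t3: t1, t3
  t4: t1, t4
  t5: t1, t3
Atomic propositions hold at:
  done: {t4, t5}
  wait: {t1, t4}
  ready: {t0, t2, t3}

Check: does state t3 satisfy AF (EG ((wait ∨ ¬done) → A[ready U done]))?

No

Sat(¬done) = {t0, t1, t2, t3}
Sat(wait ∨ ¬done) = {t0, t1, t2, t3, t4}
A[ready U done]: least fixpoint, start Z0 = Sat(done) = {t4, t5}, add states in Sat(ready) with every successor in Z. Already a fixed point.
Sat(A[ready U done]) = {t4, t5}
Sat((wait ∨ ¬done) → A[ready U done]) = {t4, t5}
EG ((wait ∨ ¬done) → A[ready U done]): greatest fixpoint, start Z0 = {t4, t5}, keep only states in Sat with some successor in Z. Z1 = {t4}; fixed.
Sat(EG ((wait ∨ ¬done) → A[ready U done])) = {t4}
AF (EG ((wait ∨ ¬done) → A[ready U done])): least fixpoint, start Z0 = {t4}, add states with every successor in Z. Already a fixed point.
Sat(AF (EG ((wait ∨ ¬done) → A[ready U done]))) = {t4}
t3 ∉ Sat(AF (EG ((wait ∨ ¬done) → A[ready U done]))) = {t4}, so the formula does not hold at t3.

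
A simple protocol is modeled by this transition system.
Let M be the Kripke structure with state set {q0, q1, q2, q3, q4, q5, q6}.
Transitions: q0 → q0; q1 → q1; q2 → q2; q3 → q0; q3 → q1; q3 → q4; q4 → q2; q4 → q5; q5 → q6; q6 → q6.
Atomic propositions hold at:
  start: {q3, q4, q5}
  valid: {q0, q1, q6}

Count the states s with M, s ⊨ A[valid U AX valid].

4

Sat(AX valid) = {s : every successor in {q0, q1, q6}} = {q0, q1, q5, q6}
A[valid U AX valid]: least fixpoint, start Z0 = Sat(AX valid) = {q0, q1, q5, q6}, add states in Sat(valid) with every successor in Z. Already a fixed point.
Sat(A[valid U AX valid]) = {q0, q1, q5, q6}
|Sat(A[valid U AX valid])| = |{q0, q1, q5, q6}| = 4.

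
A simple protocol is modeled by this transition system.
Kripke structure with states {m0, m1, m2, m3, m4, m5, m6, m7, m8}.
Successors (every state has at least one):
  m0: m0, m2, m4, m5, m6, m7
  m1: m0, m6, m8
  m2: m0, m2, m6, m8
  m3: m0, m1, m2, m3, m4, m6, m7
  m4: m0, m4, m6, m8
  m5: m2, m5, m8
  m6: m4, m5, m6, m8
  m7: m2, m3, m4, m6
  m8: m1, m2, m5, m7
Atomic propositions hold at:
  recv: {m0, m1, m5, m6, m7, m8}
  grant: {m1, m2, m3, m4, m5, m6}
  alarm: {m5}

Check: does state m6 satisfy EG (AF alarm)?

No

AF alarm: least fixpoint, start Z0 = {m5}, add states with every successor in Z. Already a fixed point.
Sat(AF alarm) = {m5}
EG (AF alarm): greatest fixpoint, start Z0 = {m5}, keep only states in Sat with some successor in Z. Already a fixed point.
Sat(EG (AF alarm)) = {m5}
m6 ∉ Sat(EG (AF alarm)) = {m5}, so the formula does not hold at m6.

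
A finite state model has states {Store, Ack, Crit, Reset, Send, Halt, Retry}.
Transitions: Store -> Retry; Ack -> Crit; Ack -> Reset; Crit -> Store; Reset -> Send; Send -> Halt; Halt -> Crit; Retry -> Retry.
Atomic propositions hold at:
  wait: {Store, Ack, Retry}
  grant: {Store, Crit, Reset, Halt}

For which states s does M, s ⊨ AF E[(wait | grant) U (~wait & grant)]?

Sat(wait | grant) = {Store, Ack, Crit, Reset, Halt, Retry}
Sat(~wait) = {Crit, Reset, Send, Halt}
Sat(~wait & grant) = {Crit, Reset, Halt}
E[(wait | grant) U (~wait & grant)]: least fixpoint, start Z0 = Sat((~wait & grant)) = {Crit, Reset, Halt}, add states in Sat(wait | grant) with some successor in Z. Z1 = {Ack, Crit, Reset, Halt}; fixed.
Sat(E[(wait | grant) U (~wait & grant)]) = {Ack, Crit, Reset, Halt}
AF E[(wait | grant) U (~wait & grant)]: least fixpoint, start Z0 = {Ack, Crit, Reset, Halt}, add states with every successor in Z. Z1 = {Ack, Crit, Reset, Send, Halt}; fixed.
Sat(AF E[(wait | grant) U (~wait & grant)]) = {Ack, Crit, Reset, Send, Halt}

{Ack, Crit, Reset, Send, Halt}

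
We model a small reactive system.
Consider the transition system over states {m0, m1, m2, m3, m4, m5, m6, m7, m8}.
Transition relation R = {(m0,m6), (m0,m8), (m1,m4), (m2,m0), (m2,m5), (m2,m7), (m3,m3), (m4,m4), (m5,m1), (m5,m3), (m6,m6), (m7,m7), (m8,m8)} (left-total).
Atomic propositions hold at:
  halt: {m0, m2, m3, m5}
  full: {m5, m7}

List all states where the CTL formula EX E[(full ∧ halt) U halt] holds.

Sat(full ∧ halt) = {m5}
E[(full ∧ halt) U halt]: least fixpoint, start Z0 = Sat(halt) = {m0, m2, m3, m5}, add states in Sat(full ∧ halt) with some successor in Z. Already a fixed point.
Sat(E[(full ∧ halt) U halt]) = {m0, m2, m3, m5}
Sat(EX E[(full ∧ halt) U halt]) = {s : some successor in {m0, m2, m3, m5}} = {m2, m3, m5}

{m2, m3, m5}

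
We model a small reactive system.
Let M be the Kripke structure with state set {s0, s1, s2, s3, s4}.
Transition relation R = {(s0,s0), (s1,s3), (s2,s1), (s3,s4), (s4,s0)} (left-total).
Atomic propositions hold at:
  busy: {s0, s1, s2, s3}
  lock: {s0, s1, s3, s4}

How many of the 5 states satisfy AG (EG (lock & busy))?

1

Sat(lock & busy) = {s0, s1, s3}
EG (lock & busy): greatest fixpoint, start Z0 = {s0, s1, s3}, keep only states in Sat with some successor in Z. Z1 = {s0, s1}; Z2 = {s0}; fixed.
Sat(EG (lock & busy)) = {s0}
AG (EG (lock & busy)): greatest fixpoint, start Z0 = {s0}, keep only states in Sat with every successor in Z. Already a fixed point.
Sat(AG (EG (lock & busy))) = {s0}
|Sat(AG (EG (lock & busy)))| = |{s0}| = 1.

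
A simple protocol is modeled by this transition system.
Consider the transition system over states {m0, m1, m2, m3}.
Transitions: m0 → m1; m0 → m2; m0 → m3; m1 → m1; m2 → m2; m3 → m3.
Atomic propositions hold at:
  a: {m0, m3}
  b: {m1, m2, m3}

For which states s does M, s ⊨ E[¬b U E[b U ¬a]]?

{m0, m1, m2}

Sat(¬b) = {m0}
Sat(¬a) = {m1, m2}
E[b U ¬a]: least fixpoint, start Z0 = Sat(¬a) = {m1, m2}, add states in Sat(b) with some successor in Z. Already a fixed point.
Sat(E[b U ¬a]) = {m1, m2}
E[¬b U E[b U ¬a]]: least fixpoint, start Z0 = Sat(E[b U ¬a]) = {m1, m2}, add states in Sat(¬b) with some successor in Z. Z1 = {m0, m1, m2}; fixed.
Sat(E[¬b U E[b U ¬a]]) = {m0, m1, m2}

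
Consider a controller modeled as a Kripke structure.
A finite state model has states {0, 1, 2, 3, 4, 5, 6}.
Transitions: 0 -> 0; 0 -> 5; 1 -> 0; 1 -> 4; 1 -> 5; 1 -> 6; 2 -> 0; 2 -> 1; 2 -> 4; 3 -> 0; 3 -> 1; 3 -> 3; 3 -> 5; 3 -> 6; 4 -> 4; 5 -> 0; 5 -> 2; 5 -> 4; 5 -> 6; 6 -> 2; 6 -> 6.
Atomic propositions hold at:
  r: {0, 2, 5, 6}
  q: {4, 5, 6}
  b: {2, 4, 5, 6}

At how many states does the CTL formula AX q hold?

Sat(AX q) = {s : every successor in {4, 5, 6}} = {4}
|Sat(AX q)| = |{4}| = 1.

1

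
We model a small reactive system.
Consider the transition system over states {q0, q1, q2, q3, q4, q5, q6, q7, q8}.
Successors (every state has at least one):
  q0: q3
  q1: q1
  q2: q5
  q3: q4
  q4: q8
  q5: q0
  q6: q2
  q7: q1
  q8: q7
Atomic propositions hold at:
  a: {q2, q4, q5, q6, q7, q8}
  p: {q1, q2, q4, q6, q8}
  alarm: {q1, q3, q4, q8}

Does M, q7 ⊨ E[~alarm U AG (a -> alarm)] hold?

Yes

Sat(~alarm) = {q0, q2, q5, q6, q7}
Sat(a -> alarm) = {q0, q1, q3, q4, q8}
AG (a -> alarm): greatest fixpoint, start Z0 = {q0, q1, q3, q4, q8}, keep only states in Sat with every successor in Z. Z1 = {q0, q1, q3, q4}; Z2 = {q0, q1, q3}; Z3 = {q0, q1}; Z4 = {q1}; fixed.
Sat(AG (a -> alarm)) = {q1}
E[~alarm U AG (a -> alarm)]: least fixpoint, start Z0 = Sat(AG (a -> alarm)) = {q1}, add states in Sat(~alarm) with some successor in Z. Z1 = {q1, q7}; fixed.
Sat(E[~alarm U AG (a -> alarm)]) = {q1, q7}
q7 ∈ Sat(E[~alarm U AG (a -> alarm)]) = {q1, q7}, so the formula holds at q7.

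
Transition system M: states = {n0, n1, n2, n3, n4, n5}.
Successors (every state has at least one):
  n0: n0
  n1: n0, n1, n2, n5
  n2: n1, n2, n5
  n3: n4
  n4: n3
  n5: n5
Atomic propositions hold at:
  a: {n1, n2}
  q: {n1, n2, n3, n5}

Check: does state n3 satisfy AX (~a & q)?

Sat(~a) = {n0, n3, n4, n5}
Sat(~a & q) = {n3, n5}
Sat(AX (~a & q)) = {s : every successor in {n3, n5}} = {n4, n5}
n3 ∉ Sat(AX (~a & q)) = {n4, n5}, so the formula does not hold at n3.

No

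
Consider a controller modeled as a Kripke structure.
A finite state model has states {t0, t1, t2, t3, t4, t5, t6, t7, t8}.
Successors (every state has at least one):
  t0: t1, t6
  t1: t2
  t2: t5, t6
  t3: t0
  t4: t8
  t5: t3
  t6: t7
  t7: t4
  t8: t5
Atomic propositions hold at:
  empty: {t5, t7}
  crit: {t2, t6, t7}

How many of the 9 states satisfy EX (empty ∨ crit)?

5

Sat(empty ∨ crit) = {t2, t5, t6, t7}
Sat(EX (empty ∨ crit)) = {s : some successor in {t2, t5, t6, t7}} = {t0, t1, t2, t6, t8}
|Sat(EX (empty ∨ crit))| = |{t0, t1, t2, t6, t8}| = 5.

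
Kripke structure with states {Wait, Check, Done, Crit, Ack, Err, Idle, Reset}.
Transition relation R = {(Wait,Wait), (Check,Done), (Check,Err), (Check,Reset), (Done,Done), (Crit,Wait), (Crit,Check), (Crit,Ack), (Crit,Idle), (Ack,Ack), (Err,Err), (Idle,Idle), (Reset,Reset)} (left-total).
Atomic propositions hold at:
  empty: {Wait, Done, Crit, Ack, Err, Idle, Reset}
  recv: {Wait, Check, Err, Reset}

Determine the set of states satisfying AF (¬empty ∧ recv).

Sat(¬empty) = {Check}
Sat(¬empty ∧ recv) = {Check}
AF (¬empty ∧ recv): least fixpoint, start Z0 = {Check}, add states with every successor in Z. Already a fixed point.
Sat(AF (¬empty ∧ recv)) = {Check}

{Check}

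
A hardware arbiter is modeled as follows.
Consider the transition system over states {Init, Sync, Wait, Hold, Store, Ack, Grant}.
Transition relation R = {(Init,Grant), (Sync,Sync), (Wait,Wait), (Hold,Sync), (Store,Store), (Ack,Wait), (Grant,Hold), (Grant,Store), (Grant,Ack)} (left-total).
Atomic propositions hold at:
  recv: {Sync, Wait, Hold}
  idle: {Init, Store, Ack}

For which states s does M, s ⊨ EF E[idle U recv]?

E[idle U recv]: least fixpoint, start Z0 = Sat(recv) = {Sync, Wait, Hold}, add states in Sat(idle) with some successor in Z. Z1 = {Sync, Wait, Hold, Ack}; fixed.
Sat(E[idle U recv]) = {Sync, Wait, Hold, Ack}
EF E[idle U recv]: least fixpoint, start Z0 = {Sync, Wait, Hold, Ack}, add states with some successor in Z. Z1 = {Sync, Wait, Hold, Ack, Grant}; Z2 = {Init, Sync, Wait, Hold, Ack, Grant}; fixed.
Sat(EF E[idle U recv]) = {Init, Sync, Wait, Hold, Ack, Grant}

{Init, Sync, Wait, Hold, Ack, Grant}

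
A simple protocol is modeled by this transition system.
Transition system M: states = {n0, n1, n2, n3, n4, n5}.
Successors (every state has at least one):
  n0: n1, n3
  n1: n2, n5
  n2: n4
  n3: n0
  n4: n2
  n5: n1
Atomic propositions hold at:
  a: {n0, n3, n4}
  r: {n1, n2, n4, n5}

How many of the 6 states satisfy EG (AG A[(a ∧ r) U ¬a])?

4

Sat(a ∧ r) = {n4}
Sat(¬a) = {n1, n2, n5}
A[(a ∧ r) U ¬a]: least fixpoint, start Z0 = Sat(¬a) = {n1, n2, n5}, add states in Sat(a ∧ r) with every successor in Z. Z1 = {n1, n2, n4, n5}; fixed.
Sat(A[(a ∧ r) U ¬a]) = {n1, n2, n4, n5}
AG A[(a ∧ r) U ¬a]: greatest fixpoint, start Z0 = {n1, n2, n4, n5}, keep only states in Sat with every successor in Z. Already a fixed point.
Sat(AG A[(a ∧ r) U ¬a]) = {n1, n2, n4, n5}
EG (AG A[(a ∧ r) U ¬a]): greatest fixpoint, start Z0 = {n1, n2, n4, n5}, keep only states in Sat with some successor in Z. Already a fixed point.
Sat(EG (AG A[(a ∧ r) U ¬a])) = {n1, n2, n4, n5}
|Sat(EG (AG A[(a ∧ r) U ¬a]))| = |{n1, n2, n4, n5}| = 4.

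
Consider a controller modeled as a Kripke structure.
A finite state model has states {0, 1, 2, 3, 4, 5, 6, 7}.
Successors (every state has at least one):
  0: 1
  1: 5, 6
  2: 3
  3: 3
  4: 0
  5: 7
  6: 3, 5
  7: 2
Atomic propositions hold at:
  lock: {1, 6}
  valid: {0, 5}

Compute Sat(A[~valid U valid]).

Sat(~valid) = {1, 2, 3, 4, 6, 7}
A[~valid U valid]: least fixpoint, start Z0 = Sat(valid) = {0, 5}, add states in Sat(~valid) with every successor in Z. Z1 = {0, 4, 5}; fixed.
Sat(A[~valid U valid]) = {0, 4, 5}

{0, 4, 5}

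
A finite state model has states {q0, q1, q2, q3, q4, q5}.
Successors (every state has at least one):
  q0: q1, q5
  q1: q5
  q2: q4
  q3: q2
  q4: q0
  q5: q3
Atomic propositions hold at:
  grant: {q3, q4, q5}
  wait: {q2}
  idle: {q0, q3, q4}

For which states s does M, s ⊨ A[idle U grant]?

{q3, q4, q5}

A[idle U grant]: least fixpoint, start Z0 = Sat(grant) = {q3, q4, q5}, add states in Sat(idle) with every successor in Z. Already a fixed point.
Sat(A[idle U grant]) = {q3, q4, q5}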